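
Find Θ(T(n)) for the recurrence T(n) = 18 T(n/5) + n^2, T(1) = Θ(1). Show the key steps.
T(n) = Θ(n^2)

log_5 18 ≈ 1.796. f(n) = n^2 dominates n^(log_5 18) since 2 > 1.796, and the regularity condition a·f(n/b) = 18·(n/5)^2 = (18/25)·n^2 ≤ c·f(n) holds with c = 18/25 ≈ 0.72 < 1. So this is Case 3: T(n) = Θ(f(n)) = Θ(n^2).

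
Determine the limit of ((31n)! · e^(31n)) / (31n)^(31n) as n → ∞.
lim = ∞

Stirling: (31n)! ~ sqrt(2π·31n) · (31n/e)^(31n). Hence
  (31n)! · e^(31n) / (31n)^(31n) ~ sqrt(2π·31n) = sqrt(2π·31) · sqrt(n) → ∞.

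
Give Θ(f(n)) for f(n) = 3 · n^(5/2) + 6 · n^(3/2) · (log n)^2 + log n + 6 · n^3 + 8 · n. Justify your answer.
f(n) ∈ Θ(n^3)

Compare the terms by growth order. For large n, n^a · (log n)^b dominates n^a' · (log n)^b' iff a > a', or (a = a' and b > b'). Ranking the 5 terms shows the dominant one is 6 · n^3. Hence f(n) ∈ Θ(n^3).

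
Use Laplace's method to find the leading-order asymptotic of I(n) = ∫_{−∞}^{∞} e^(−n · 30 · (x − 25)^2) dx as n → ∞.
I(n) = sqrt(π/(30n))

Here φ(x) = 30 · (x − 25)^2 has its unique minimum at x* = 25 with φ(x*) = 0 and φ''(x*) = 60. Laplace's method gives
  I(n) ~ e^(−n φ(x*)) · sqrt(2π / (n · φ''(x*))) = sqrt(2π / (60n)) = sqrt(π/(30n)).
This is exact: substituting u = (x − 25)·sqrt(30n) gives I(n) = (1/sqrt(30n)) ∫_{−∞}^{∞} e^(−u^2) du = sqrt(π/(30n)).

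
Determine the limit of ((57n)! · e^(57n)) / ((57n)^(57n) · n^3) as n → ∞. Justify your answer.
lim = 0

Stirling: (57n)! ~ sqrt(2π·57n) · (57n/e)^(57n). Hence
  (57n)! · e^(57n) / (57n)^(57n) ~ sqrt(2π·57n).
Dividing by n^3: sqrt(2π·57n) / n^3 = sqrt(2π·57) · n^((1−6)/2), so the expression behaves like sqrt(2π·57) · n^((1−6)/2) → 0.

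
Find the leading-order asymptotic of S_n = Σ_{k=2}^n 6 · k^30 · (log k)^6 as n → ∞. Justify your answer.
S_n ~ 6 · n^31 · (log n)^6 / 31

By integral comparison, S_n = ∫_1^n 6 · x^30 · (log x)^6 dx + O(n^30 · (log n)^6). For the integral, the leading term of ∫_1^n x^30 (log x)^6 dx is n^31/31 · (log n)^6 (by repeated integration by parts; each step lowers the log-exponent and produces a relatively O(1/log n) correction). Hence S_n ~ 6 · n^31 · (log n)^6 / 31.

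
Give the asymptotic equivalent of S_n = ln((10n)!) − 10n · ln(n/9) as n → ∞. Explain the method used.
S_n ~ 10n · (ln 90 − 1) + O(ln n)

Stirling: ln((10n)!) = 10n ln(10n) − 10n + O(ln n).
  S_n = 10n ln(10n) − 10n − 10n ln(n/9) + O(ln n)
      = 10n ln(10n) − 10n ln n + 10n ln 9 − 10n + O(ln n)
      = 10n ln 10 + 10n ln 9 − 10n + O(ln n)
      = 10n (ln 90 − 1) + O(ln n).
Numerically ln(90) − 1 ≈ 3.4998.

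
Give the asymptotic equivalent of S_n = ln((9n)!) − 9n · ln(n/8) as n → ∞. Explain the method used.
S_n ~ 9n · (ln 72 − 1) + O(ln n)

Stirling: ln((9n)!) = 9n ln(9n) − 9n + O(ln n).
  S_n = 9n ln(9n) − 9n − 9n ln(n/8) + O(ln n)
      = 9n ln(9n) − 9n ln n + 9n ln 8 − 9n + O(ln n)
      = 9n ln 9 + 9n ln 8 − 9n + O(ln n)
      = 9n (ln 72 − 1) + O(ln n).
Numerically ln(72) − 1 ≈ 3.2767.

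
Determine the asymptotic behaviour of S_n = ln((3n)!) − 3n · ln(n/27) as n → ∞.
S_n ~ 3n · (ln 81 − 1) + O(ln n)

Stirling: ln((3n)!) = 3n ln(3n) − 3n + O(ln n).
  S_n = 3n ln(3n) − 3n − 3n ln(n/27) + O(ln n)
      = 3n ln(3n) − 3n ln n + 3n ln 27 − 3n + O(ln n)
      = 3n ln 3 + 3n ln 27 − 3n + O(ln n)
      = 3n (ln 81 − 1) + O(ln n).
Numerically ln(81) − 1 ≈ 3.3944.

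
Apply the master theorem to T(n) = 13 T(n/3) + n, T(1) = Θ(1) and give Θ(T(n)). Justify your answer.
T(n) = Θ(n^(log_3 13))

Master theorem: compare f(n) = n to n^(log_3 13) where log_3 13 ≈ 2.335. Since 1 < log_3 13, we have f(n) = O(n^(log_3 13 − ε)) for some ε > 0 — Case 1. Hence T(n) = Θ(n^(log_3 13)).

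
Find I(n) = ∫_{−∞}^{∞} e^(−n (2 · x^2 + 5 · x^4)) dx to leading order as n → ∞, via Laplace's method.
I(n) ~ sqrt(π/(2n))

φ(x) = 2 · x^2 + 5 · x^4 has its unique global minimum at x* = 0 (since φ'(x) = 4x + 20x^3 = 0 only at x = 0 for real x with both coefficients positive, and φ → ∞ as |x| → ∞). At x* = 0, φ(0) = 0 and φ''(0) = 4. Laplace's method then gives
  I(n) ~ sqrt(2π / (n · φ''(0))) · e^(−n φ(0)) = sqrt(2π / (4n)) = sqrt(π/(2n)).
The 5 · x^4 term contributes only at subleading order (an O(1/n) relative correction).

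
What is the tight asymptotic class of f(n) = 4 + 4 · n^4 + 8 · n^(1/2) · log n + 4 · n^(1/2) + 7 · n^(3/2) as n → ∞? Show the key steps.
f(n) ∈ Θ(n^4)

Compare the terms by growth order. For large n, n^a · (log n)^b dominates n^a' · (log n)^b' iff a > a', or (a = a' and b > b'). Ranking the 5 terms shows the dominant one is 4 · n^4. Hence f(n) ∈ Θ(n^4).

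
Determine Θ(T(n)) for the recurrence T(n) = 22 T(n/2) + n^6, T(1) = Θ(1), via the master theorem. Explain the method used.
T(n) = Θ(n^6)

log_2 22 ≈ 4.459. f(n) = n^6 dominates n^(log_2 22) since 6 > 4.459, and the regularity condition a·f(n/b) = 22·(n/2)^6 = (22/64)·n^6 ≤ c·f(n) holds with c = 22/64 ≈ 0.344 < 1. So this is Case 3: T(n) = Θ(f(n)) = Θ(n^6).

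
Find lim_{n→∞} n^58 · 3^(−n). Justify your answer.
lim = 0

Exponentials with base > 1 dominate every fixed polynomial: for any fixed c, n^c / 3^n → 0 as n → ∞ (e.g. by the ratio test, or by writing 3^n = e^(n ln 3) and noting e^(n ln 3) / n^c → ∞). Hence n^58 · 3^(−n) = n^58 / 3^n → 0.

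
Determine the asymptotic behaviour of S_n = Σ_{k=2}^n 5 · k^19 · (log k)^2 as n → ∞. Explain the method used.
S_n ~ n^20 · (log n)^2 / 4

By integral comparison, S_n = ∫_1^n 5 · x^19 · (log x)^2 dx + O(n^19 · (log n)^2). For the integral, the leading term of ∫_1^n x^19 (log x)^2 dx is n^20/20 · (log n)^2 (by repeated integration by parts; each step lowers the log-exponent and produces a relatively O(1/log n) correction). Hence S_n ~ n^20 · (log n)^2 / 4.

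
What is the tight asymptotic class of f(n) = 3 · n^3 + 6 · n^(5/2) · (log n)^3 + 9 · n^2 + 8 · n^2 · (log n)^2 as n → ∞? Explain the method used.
f(n) ∈ Θ(n^3)

Compare the terms by growth order. For large n, n^a · (log n)^b dominates n^a' · (log n)^b' iff a > a', or (a = a' and b > b'). Ranking the 4 terms shows the dominant one is 3 · n^3. Hence f(n) ∈ Θ(n^3).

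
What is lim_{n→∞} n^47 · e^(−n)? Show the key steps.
lim = 0

Exponentials with base > 1 dominate every fixed polynomial: for any fixed c, n^c / e^n → 0 as n → ∞ (e.g. by the ratio test, or since e^n grows faster than any power of n). Hence n^47 · e^(−n) = n^47 / e^n → 0.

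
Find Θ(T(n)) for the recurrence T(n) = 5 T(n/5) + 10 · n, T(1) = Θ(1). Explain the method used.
T(n) = Θ(n log n)

log_5 5 = 1, and f(n) = 10 · n = Θ(n^(log_5 5)). This is Case 2 of the master theorem: T(n) = Θ(f(n) · log n) = Θ(n log n).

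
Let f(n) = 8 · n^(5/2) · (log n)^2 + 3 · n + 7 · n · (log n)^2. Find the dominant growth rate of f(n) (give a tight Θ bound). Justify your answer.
f(n) ∈ Θ(n^(5/2) · (log n)^2)

Compare the terms by growth order. For large n, n^a · (log n)^b dominates n^a' · (log n)^b' iff a > a', or (a = a' and b > b'). Ranking the 3 terms shows the dominant one is 8 · n^(5/2) · (log n)^2. Hence f(n) ∈ Θ(n^(5/2) · (log n)^2).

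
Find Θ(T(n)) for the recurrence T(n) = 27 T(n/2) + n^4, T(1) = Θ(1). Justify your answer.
T(n) = Θ(n^(log_2 27))

Master theorem: compare f(n) = n^4 to n^(log_2 27) where log_2 27 ≈ 4.755. Since 4 < log_2 27, we have f(n) = O(n^(log_2 27 − ε)) for some ε > 0 — Case 1. Hence T(n) = Θ(n^(log_2 27)).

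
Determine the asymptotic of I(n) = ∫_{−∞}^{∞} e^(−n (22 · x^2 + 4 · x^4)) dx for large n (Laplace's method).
I(n) ~ sqrt(π/(22n))

φ(x) = 22 · x^2 + 4 · x^4 has its unique global minimum at x* = 0 (since φ'(x) = 44x + 16x^3 = 0 only at x = 0 for real x with both coefficients positive, and φ → ∞ as |x| → ∞). At x* = 0, φ(0) = 0 and φ''(0) = 44. Laplace's method then gives
  I(n) ~ sqrt(2π / (n · φ''(0))) · e^(−n φ(0)) = sqrt(2π / (44n)) = sqrt(π/(22n)).
The 4 · x^4 term contributes only at subleading order (an O(1/n) relative correction).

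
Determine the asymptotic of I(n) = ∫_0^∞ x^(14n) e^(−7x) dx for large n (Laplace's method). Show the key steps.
I(n) ~ (sqrt(2π·14n) / 7) · (14n/(7e))^(14n)

Write the integrand as exp(14n ln x − 7x) and set f(x) = 14n ln x − 7x. Then f'(x) = 14n/x − 7 = 0 at x* = 14n/7, and f''(x*) = −14n/x*^2 = −7^2/(14n). Laplace's method (interior maximum) gives
  I(n) ~ e^(f(x*)) · sqrt(2π / |f''(x*)|)
        = exp(14n ln(14n/7) − 14n) · sqrt(2π · 14n / 7^2)
        = (14n/7)^(14n) e^(−14n) · sqrt(2π·14n) / 7
        = (sqrt(2π·14n) / 7) · (14n/(7e))^(14n).
This matches Γ(14n+1)/7^(14n+1) with Stirling applied to Γ.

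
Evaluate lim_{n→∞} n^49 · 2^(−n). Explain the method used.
lim = 0

Exponentials with base > 1 dominate every fixed polynomial: for any fixed c, n^c / 2^n → 0 as n → ∞ (e.g. by the ratio test, or by writing 2^n = e^(n ln 2) and noting e^(n ln 2) / n^c → ∞). Hence n^49 · 2^(−n) = n^49 / 2^n → 0.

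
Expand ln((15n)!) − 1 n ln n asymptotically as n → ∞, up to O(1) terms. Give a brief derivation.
ln((15n)!) − 1 n ln n = 14 n ln n + 15(ln 15 − 1) n + (1/2) ln(2π·15n) + O(1/n)

Stirling: ln((15n)!) = 15n ln(15n) − 15n + (1/2) ln(2π·15n) + O(1/n).
Expand 15n ln(15n) = 15n (ln n + ln 15) = 15n ln n + 15n ln 15.
Subtract 1n ln n: leading term is (15 − 1) n ln n = 14 n ln n. The next term is 15n ln 15 − 15n = 15(ln 15 − 1) n. Then the (1/2) ln(2π·15n) correction.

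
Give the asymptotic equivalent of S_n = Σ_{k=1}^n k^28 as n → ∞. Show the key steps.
S_n ~ n^29 / 29

By integral comparison (Euler-Maclaurin), Σ_{k=1}^n k^28 = ∫_0^n x^28 dx + O(n^28) = n^29/29 + O(n^28). (Equivalently, Faulhaber's formula gives the same leading term.)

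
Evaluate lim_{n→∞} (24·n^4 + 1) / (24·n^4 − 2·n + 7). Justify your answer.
lim = 24/24 = 1

For large n the leading n^4 terms dominate both numerator and denominator. Dividing top and bottom by n^4, every other term tends to 0, leaving 24/24 = 1.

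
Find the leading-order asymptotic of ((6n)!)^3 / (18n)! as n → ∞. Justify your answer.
((6n)!)^3/(18n)! ~ ((2π·6n)^(2/2) / sqrt(3)) · 3^(−3·6n)  →  0

Write N = 6n. Stirling: N! ~ sqrt(2π N)(N/e)^N and (3N)! ~ sqrt(2π·3N)·(3N/e)^(3N).
  (N!)^3/(3N)! ~ (2π N)^(3/2) (N/e)^(3N) / [sqrt(2π·3N) (3N/e)^(3N)]
     = (2π N)^(3/2) / sqrt(2π·3N) · (N/(3N))^(3N)
     = (2π N)^((3−1)/2) / sqrt(3) · 3^(−3N).
Since 3^3 > 1, the factor 3^(−3N) decays exponentially, so the ratio → 0. Substituting N = 6n gives the stated form.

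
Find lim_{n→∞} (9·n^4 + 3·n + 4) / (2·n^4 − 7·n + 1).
lim = 9/2

For large n the leading n^4 terms dominate both numerator and denominator. Dividing top and bottom by n^4, every other term tends to 0, leaving 9/2.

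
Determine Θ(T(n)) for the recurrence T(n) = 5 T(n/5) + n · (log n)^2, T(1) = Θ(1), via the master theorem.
T(n) = Θ(n · (log n)^3)

Here log_5 5 = 1 and f(n) = n · (log n)^2 = Θ(n^(log_5 5) · (log n)^2). This is the extended Case 2 of the master theorem (f matches the critical exponent up to log factors), giving T(n) = Θ(n^(log_5 5) · (log n)^(2+1)) = Θ(n · (log n)^3).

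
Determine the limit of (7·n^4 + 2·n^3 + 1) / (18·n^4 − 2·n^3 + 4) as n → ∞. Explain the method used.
lim = 7/18

For large n the leading n^4 terms dominate both numerator and denominator. Dividing top and bottom by n^4, every other term tends to 0, leaving 7/18.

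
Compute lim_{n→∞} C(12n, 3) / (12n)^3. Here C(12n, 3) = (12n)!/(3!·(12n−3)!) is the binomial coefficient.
lim = 1/3! = 1/6

With N = 12n → ∞: C(N, 3) / N^3 = [N(N−1)…(N−2)] / (3! · N^3) = (1/3!) · 1 · (1 − 1/(12n)) · (1 − 2/(12n)). Each factor → 1 as N → ∞, so the limit is 1/3! = 1/6.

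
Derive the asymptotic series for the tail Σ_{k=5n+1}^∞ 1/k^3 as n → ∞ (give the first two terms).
Σ_{k>5n} 1/k^3 = 1/(2 · (5n)^2) − 1/(2 · (5n)^3) + O(1/(5n)^4)

Compare to the integral: ∫_{5n}^∞ x^(−3) dx = [−x^(−2)/2]_{5n}^∞ = 1/((3−1)·(5n)^2). The Euler-Maclaurin correction adds −f(5n)/2 = −1/(2·(5n)^3). Euler-Maclaurin then gives
  Σ_{k>5n} 1/k^3 = ∫_{5n}^∞ dx/x^3 − 1/(2·(5n)^3) + O(1/(5n)^4).
(Equivalently this is ζ(3) − Σ_{k≤5n} 1/k^3.)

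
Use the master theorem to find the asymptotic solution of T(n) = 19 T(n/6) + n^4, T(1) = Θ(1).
T(n) = Θ(n^4)

log_6 19 ≈ 1.643. f(n) = n^4 dominates n^(log_6 19) since 4 > 1.643, and the regularity condition a·f(n/b) = 19·(n/6)^4 = (19/1296)·n^4 ≤ c·f(n) holds with c = 19/1296 ≈ 0.0147 < 1. So this is Case 3: T(n) = Θ(f(n)) = Θ(n^4).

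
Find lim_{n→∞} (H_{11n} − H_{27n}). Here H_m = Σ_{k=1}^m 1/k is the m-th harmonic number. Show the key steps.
lim = ln(11/27)

Euler-Maclaurin gives H_m = ln m + γ + 1/(2m) + O(1/m^2). The γ and O(1/m) terms cancel in the difference:
  H_{11n} − H_{27n} = ln(11n) − ln(27n) + O(1/n) = ln(11/27) + O(1/n).
Hence the limit is ln(11/27).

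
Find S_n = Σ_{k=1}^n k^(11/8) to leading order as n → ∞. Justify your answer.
S_n ~ (8/19) · n^(19/8)

Integral comparison: Σ_{k=1}^n k^(11/8) = ∫_0^n x^(11/8) dx + O(n^(11/8)). The integral is n^(1 + 11/8) / (1 + 11/8) = n^((11+8)/8) / ((11+8)/8) = (8/19) · n^(19/8).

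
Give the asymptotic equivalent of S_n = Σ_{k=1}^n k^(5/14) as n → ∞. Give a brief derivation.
S_n ~ (14/19) · n^(19/14)

Integral comparison: Σ_{k=1}^n k^(5/14) = ∫_0^n x^(5/14) dx + O(n^(5/14)). The integral is n^(1 + 5/14) / (1 + 5/14) = n^((5+14)/14) / ((5+14)/14) = (14/19) · n^(19/14).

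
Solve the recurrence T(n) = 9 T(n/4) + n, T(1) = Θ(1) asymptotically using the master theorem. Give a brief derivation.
T(n) = Θ(n^(log_4 9))

Master theorem: compare f(n) = n to n^(log_4 9) where log_4 9 ≈ 1.585. Since 1 < log_4 9, we have f(n) = O(n^(log_4 9 − ε)) for some ε > 0 — Case 1. Hence T(n) = Θ(n^(log_4 9)).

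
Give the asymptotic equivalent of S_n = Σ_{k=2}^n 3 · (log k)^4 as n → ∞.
S_n ~ 3 · n · (log n)^4

By integral comparison, S_n = ∫_1^n 3 · (log x)^4 dx + O((log n)^4). For the integral, the leading term of ∫_1^n (log x)^4 dx is n · (log n)^4 (by repeated integration by parts; each step lowers the log-exponent and produces a relatively O(1/log n) correction). Hence S_n ~ 3 · n · (log n)^4.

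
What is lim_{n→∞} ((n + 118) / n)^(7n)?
lim = e^826

Rewrite as (1 + 118/n)^(7n). By the standard limit (1 + x/n)^n → e^x, we have (1 + 118/n)^n → e^118, and raising to the 7th power gives e^826.
More precisely, ln[(1 + 118/n)^(7n)] = 7n · ln(1 + 118/n) = 7n · (118/n + O(1/n^2)) = 826 + O(1/n) → 826.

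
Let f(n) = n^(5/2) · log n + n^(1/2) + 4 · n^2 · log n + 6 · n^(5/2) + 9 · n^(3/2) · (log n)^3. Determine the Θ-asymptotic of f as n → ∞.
f(n) ∈ Θ(n^(5/2) · log n)

Compare the terms by growth order. For large n, n^a · (log n)^b dominates n^a' · (log n)^b' iff a > a', or (a = a' and b > b'). Ranking the 5 terms shows the dominant one is n^(5/2) · log n. Hence f(n) ∈ Θ(n^(5/2) · log n).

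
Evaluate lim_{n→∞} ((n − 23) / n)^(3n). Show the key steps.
lim = e^(−69)

Rewrite as (1 − 23/n)^(3n). By the standard limit (1 + x/n)^n → e^x, we have (1 − 23/n)^n → e^(−23), and raising to the 3rd power gives e^(−69).
More precisely, ln[(1 − 23/n)^(3n)] = 3n · ln(1 − 23/n) = 3n · (-23/n + O(1/n^2)) = -69 + O(1/n) → -69.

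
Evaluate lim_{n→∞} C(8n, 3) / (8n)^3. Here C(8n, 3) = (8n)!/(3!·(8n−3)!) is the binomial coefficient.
lim = 1/3! = 1/6

With N = 8n → ∞: C(N, 3) / N^3 = [N(N−1)…(N−2)] / (3! · N^3) = (1/3!) · 1 · (1 − 1/(8n)) · (1 − 2/(8n)). Each factor → 1 as N → ∞, so the limit is 1/3! = 1/6.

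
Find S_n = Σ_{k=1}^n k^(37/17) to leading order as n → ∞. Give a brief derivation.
S_n ~ (17/54) · n^(54/17)

Integral comparison: Σ_{k=1}^n k^(37/17) = ∫_0^n x^(37/17) dx + O(n^(37/17)). The integral is n^(1 + 37/17) / (1 + 37/17) = n^((37+17)/17) / ((37+17)/17) = (17/54) · n^(54/17).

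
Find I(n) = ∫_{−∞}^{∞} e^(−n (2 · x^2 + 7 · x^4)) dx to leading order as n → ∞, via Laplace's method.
I(n) ~ sqrt(π/(2n))

φ(x) = 2 · x^2 + 7 · x^4 has its unique global minimum at x* = 0 (since φ'(x) = 4x + 28x^3 = 0 only at x = 0 for real x with both coefficients positive, and φ → ∞ as |x| → ∞). At x* = 0, φ(0) = 0 and φ''(0) = 4. Laplace's method then gives
  I(n) ~ sqrt(2π / (n · φ''(0))) · e^(−n φ(0)) = sqrt(2π / (4n)) = sqrt(π/(2n)).
The 7 · x^4 term contributes only at subleading order (an O(1/n) relative correction).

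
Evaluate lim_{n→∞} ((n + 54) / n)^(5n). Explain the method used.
lim = e^270

Rewrite as (1 + 54/n)^(5n). By the standard limit (1 + x/n)^n → e^x, we have (1 + 54/n)^n → e^54, and raising to the 5th power gives e^270.
More precisely, ln[(1 + 54/n)^(5n)] = 5n · ln(1 + 54/n) = 5n · (54/n + O(1/n^2)) = 270 + O(1/n) → 270.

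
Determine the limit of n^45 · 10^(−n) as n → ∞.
lim = 0

Exponentials with base > 1 dominate every fixed polynomial: for any fixed c, n^c / 10^n → 0 as n → ∞ (e.g. by the ratio test, or by writing 10^n = e^(n ln 10) and noting e^(n ln 10) / n^c → ∞). Hence n^45 · 10^(−n) = n^45 / 10^n → 0.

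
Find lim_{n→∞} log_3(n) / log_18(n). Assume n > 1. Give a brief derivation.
lim = ln(18) / ln(3) = log_3(18)

Change of base: log_3(n) = ln n / ln 3 and log_18(n) = ln n / ln 18. The ratio is (ln n / ln 3) · (ln 18 / ln n) = ln 18 / ln 3, a constant independent of n. So the limit is ln 18 / ln 3 = log_3(18).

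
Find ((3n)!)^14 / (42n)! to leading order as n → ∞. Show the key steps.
((3n)!)^14/(42n)! ~ ((2π·3n)^(13/2) / sqrt(14)) · 14^(−14·3n)  →  0

Write N = 3n. Stirling: N! ~ sqrt(2π N)(N/e)^N and (14N)! ~ sqrt(2π·14N)·(14N/e)^(14N).
  (N!)^14/(14N)! ~ (2π N)^(14/2) (N/e)^(14N) / [sqrt(2π·14N) (14N/e)^(14N)]
     = (2π N)^(14/2) / sqrt(2π·14N) · (N/(14N))^(14N)
     = (2π N)^((14−1)/2) / sqrt(14) · 14^(−14N).
Since 14^14 > 1, the factor 14^(−14N) decays exponentially, so the ratio → 0. Substituting N = 3n gives the stated form.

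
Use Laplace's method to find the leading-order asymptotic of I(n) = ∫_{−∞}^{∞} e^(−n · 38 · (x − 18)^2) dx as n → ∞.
I(n) = sqrt(π/(38n))

Here φ(x) = 38 · (x − 18)^2 has its unique minimum at x* = 18 with φ(x*) = 0 and φ''(x*) = 76. Laplace's method gives
  I(n) ~ e^(−n φ(x*)) · sqrt(2π / (n · φ''(x*))) = sqrt(2π / (76n)) = sqrt(π/(38n)).
This is exact: substituting u = (x − 18)·sqrt(38n) gives I(n) = (1/sqrt(38n)) ∫_{−∞}^{∞} e^(−u^2) du = sqrt(π/(38n)).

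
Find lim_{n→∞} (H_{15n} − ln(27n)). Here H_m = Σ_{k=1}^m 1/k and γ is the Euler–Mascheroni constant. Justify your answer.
lim = ln(5/9) + γ

By Euler-Maclaurin, H_m = ln m + γ + O(1/m). So
  H_{15n} − ln(27n) = ln(15n) + γ − ln(27n) + O(1/n)
                       = ln(15/27) + γ + O(1/n).
Hence the limit is ln(15/27) + γ (= ln(5/9)).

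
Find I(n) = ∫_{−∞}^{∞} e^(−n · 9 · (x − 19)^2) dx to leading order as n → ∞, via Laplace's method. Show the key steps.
I(n) = sqrt(π/(9n))

Here φ(x) = 9 · (x − 19)^2 has its unique minimum at x* = 19 with φ(x*) = 0 and φ''(x*) = 18. Laplace's method gives
  I(n) ~ e^(−n φ(x*)) · sqrt(2π / (n · φ''(x*))) = sqrt(2π / (18n)) = sqrt(π/(9n)).
This is exact: substituting u = (x − 19)·sqrt(9n) gives I(n) = (1/sqrt(9n)) ∫_{−∞}^{∞} e^(−u^2) du = sqrt(π/(9n)).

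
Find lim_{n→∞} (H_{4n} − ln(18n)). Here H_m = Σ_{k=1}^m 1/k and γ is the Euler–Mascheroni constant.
lim = ln(2/9) + γ

By Euler-Maclaurin, H_m = ln m + γ + O(1/m). So
  H_{4n} − ln(18n) = ln(4n) + γ − ln(18n) + O(1/n)
                       = ln(4/18) + γ + O(1/n).
Hence the limit is ln(4/18) + γ (= ln(2/9)).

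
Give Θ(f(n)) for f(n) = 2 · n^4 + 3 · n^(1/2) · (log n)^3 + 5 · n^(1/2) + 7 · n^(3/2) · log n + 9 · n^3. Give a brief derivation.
f(n) ∈ Θ(n^4)

Compare the terms by growth order. For large n, n^a · (log n)^b dominates n^a' · (log n)^b' iff a > a', or (a = a' and b > b'). Ranking the 5 terms shows the dominant one is 2 · n^4. Hence f(n) ∈ Θ(n^4).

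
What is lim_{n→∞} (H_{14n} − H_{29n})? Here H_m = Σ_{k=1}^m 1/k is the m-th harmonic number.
lim = ln(14/29)

Euler-Maclaurin gives H_m = ln m + γ + 1/(2m) + O(1/m^2). The γ and O(1/m) terms cancel in the difference:
  H_{14n} − H_{29n} = ln(14n) − ln(29n) + O(1/n) = ln(14/29) + O(1/n).
Hence the limit is ln(14/29).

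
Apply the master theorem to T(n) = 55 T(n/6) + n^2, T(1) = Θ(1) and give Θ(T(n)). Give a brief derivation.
T(n) = Θ(n^(log_6 55))

Master theorem: compare f(n) = n^2 to n^(log_6 55) where log_6 55 ≈ 2.237. Since 2 < log_6 55, we have f(n) = O(n^(log_6 55 − ε)) for some ε > 0 — Case 1. Hence T(n) = Θ(n^(log_6 55)).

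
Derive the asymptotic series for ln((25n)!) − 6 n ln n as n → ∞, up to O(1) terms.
ln((25n)!) − 6 n ln n = 19 n ln n + 25(ln 25 − 1) n + (1/2) ln(2π·25n) + O(1/n)

Stirling: ln((25n)!) = 25n ln(25n) − 25n + (1/2) ln(2π·25n) + O(1/n).
Expand 25n ln(25n) = 25n (ln n + ln 25) = 25n ln n + 25n ln 25.
Subtract 6n ln n: leading term is (25 − 6) n ln n = 19 n ln n. The next term is 25n ln 25 − 25n = 25(ln 25 − 1) n. Then the (1/2) ln(2π·25n) correction.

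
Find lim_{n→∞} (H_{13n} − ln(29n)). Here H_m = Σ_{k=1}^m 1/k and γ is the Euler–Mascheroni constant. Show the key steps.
lim = ln(13/29) + γ

By Euler-Maclaurin, H_m = ln m + γ + O(1/m). So
  H_{13n} − ln(29n) = ln(13n) + γ − ln(29n) + O(1/n)
                       = ln(13/29) + γ + O(1/n).
Hence the limit is ln(13/29) + γ.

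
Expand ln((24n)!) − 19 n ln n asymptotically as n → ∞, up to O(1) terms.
ln((24n)!) − 19 n ln n = 5 n ln n + 24(ln 24 − 1) n + (1/2) ln(2π·24n) + O(1/n)

Stirling: ln((24n)!) = 24n ln(24n) − 24n + (1/2) ln(2π·24n) + O(1/n).
Expand 24n ln(24n) = 24n (ln n + ln 24) = 24n ln n + 24n ln 24.
Subtract 19n ln n: leading term is (24 − 19) n ln n = 5 n ln n. The next term is 24n ln 24 − 24n = 24(ln 24 − 1) n. Then the (1/2) ln(2π·24n) correction.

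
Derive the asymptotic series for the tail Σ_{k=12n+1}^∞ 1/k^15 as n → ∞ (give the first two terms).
Σ_{k>12n} 1/k^15 = 1/(14 · (12n)^14) − 1/(2 · (12n)^15) + O(1/(12n)^16)

Compare to the integral: ∫_{12n}^∞ x^(−15) dx = [−x^(−14)/14]_{12n}^∞ = 1/((15−1)·(12n)^14). The Euler-Maclaurin correction adds −f(12n)/2 = −1/(2·(12n)^15). Euler-Maclaurin then gives
  Σ_{k>12n} 1/k^15 = ∫_{12n}^∞ dx/x^15 − 1/(2·(12n)^15) + O(1/(12n)^16).
(Equivalently this is ζ(15) − Σ_{k≤12n} 1/k^15.)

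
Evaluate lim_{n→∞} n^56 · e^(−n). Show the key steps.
lim = 0

Exponentials with base > 1 dominate every fixed polynomial: for any fixed c, n^c / e^n → 0 as n → ∞ (e.g. by the ratio test, or since e^n grows faster than any power of n). Hence n^56 · e^(−n) = n^56 / e^n → 0.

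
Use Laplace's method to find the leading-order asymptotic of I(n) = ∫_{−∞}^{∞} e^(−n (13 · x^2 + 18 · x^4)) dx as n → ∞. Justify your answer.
I(n) ~ sqrt(π/(13n))

φ(x) = 13 · x^2 + 18 · x^4 has its unique global minimum at x* = 0 (since φ'(x) = 26x + 72x^3 = 0 only at x = 0 for real x with both coefficients positive, and φ → ∞ as |x| → ∞). At x* = 0, φ(0) = 0 and φ''(0) = 26. Laplace's method then gives
  I(n) ~ sqrt(2π / (n · φ''(0))) · e^(−n φ(0)) = sqrt(2π / (26n)) = sqrt(π/(13n)).
The 18 · x^4 term contributes only at subleading order (an O(1/n) relative correction).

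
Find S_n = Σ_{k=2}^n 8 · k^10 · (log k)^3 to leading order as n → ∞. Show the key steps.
S_n ~ 8 · n^11 · (log n)^3 / 11

By integral comparison, S_n = ∫_1^n 8 · x^10 · (log x)^3 dx + O(n^10 · (log n)^3). For the integral, the leading term of ∫_1^n x^10 (log x)^3 dx is n^11/11 · (log n)^3 (by repeated integration by parts; each step lowers the log-exponent and produces a relatively O(1/log n) correction). Hence S_n ~ 8 · n^11 · (log n)^3 / 11.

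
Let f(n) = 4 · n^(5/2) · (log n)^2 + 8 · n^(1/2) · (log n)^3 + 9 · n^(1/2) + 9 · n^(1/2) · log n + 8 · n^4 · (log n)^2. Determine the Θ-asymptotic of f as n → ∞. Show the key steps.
f(n) ∈ Θ(n^4 · (log n)^2)

Compare the terms by growth order. For large n, n^a · (log n)^b dominates n^a' · (log n)^b' iff a > a', or (a = a' and b > b'). Ranking the 5 terms shows the dominant one is 8 · n^4 · (log n)^2. Hence f(n) ∈ Θ(n^4 · (log n)^2).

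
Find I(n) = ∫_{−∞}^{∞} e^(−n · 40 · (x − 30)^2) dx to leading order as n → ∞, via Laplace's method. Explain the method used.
I(n) = sqrt(π/(40n))

Here φ(x) = 40 · (x − 30)^2 has its unique minimum at x* = 30 with φ(x*) = 0 and φ''(x*) = 80. Laplace's method gives
  I(n) ~ e^(−n φ(x*)) · sqrt(2π / (n · φ''(x*))) = sqrt(2π / (80n)) = sqrt(π/(40n)).
This is exact: substituting u = (x − 30)·sqrt(40n) gives I(n) = (1/sqrt(40n)) ∫_{−∞}^{∞} e^(−u^2) du = sqrt(π/(40n)).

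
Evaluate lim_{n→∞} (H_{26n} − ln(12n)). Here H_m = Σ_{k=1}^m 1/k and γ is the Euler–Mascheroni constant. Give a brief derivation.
lim = ln(13/6) + γ

By Euler-Maclaurin, H_m = ln m + γ + O(1/m). So
  H_{26n} − ln(12n) = ln(26n) + γ − ln(12n) + O(1/n)
                       = ln(26/12) + γ + O(1/n).
Hence the limit is ln(26/12) + γ (= ln(13/6)).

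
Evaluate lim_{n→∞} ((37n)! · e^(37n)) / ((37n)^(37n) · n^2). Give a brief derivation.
lim = 0

Stirling: (37n)! ~ sqrt(2π·37n) · (37n/e)^(37n). Hence
  (37n)! · e^(37n) / (37n)^(37n) ~ sqrt(2π·37n).
Dividing by n^2: sqrt(2π·37n) / n^2 = sqrt(2π·37) · n^((1−4)/2), so the expression behaves like sqrt(2π·37) · n^((1−4)/2) → 0.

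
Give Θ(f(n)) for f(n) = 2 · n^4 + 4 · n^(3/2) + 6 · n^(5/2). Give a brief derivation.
f(n) ∈ Θ(n^4)

Compare the terms by growth order. For large n, n^a · (log n)^b dominates n^a' · (log n)^b' iff a > a', or (a = a' and b > b'). Ranking the 3 terms shows the dominant one is 2 · n^4. Hence f(n) ∈ Θ(n^4).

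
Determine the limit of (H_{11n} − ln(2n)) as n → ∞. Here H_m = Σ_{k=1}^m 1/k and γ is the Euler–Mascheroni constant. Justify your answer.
lim = ln(11/2) + γ

By Euler-Maclaurin, H_m = ln m + γ + O(1/m). So
  H_{11n} − ln(2n) = ln(11n) + γ − ln(2n) + O(1/n)
                       = ln(11/2) + γ + O(1/n).
Hence the limit is ln(11/2) + γ.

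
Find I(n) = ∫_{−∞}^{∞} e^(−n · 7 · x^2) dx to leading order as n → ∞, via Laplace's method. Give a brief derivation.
I(n) = sqrt(π/(7n))

Here φ(x) = 7 · x^2 has its unique minimum at x* = 0 with φ(x*) = 0 and φ''(x*) = 14. Laplace's method gives
  I(n) ~ e^(−n φ(x*)) · sqrt(2π / (n · φ''(x*))) = sqrt(2π / (14n)) = sqrt(π/(7n)).
This is exact: substituting u = (x − 0)·sqrt(7n) gives I(n) = (1/sqrt(7n)) ∫_{−∞}^{∞} e^(−u^2) du = sqrt(π/(7n)).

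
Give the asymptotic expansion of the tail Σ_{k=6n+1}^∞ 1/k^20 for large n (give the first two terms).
Σ_{k>6n} 1/k^20 = 1/(19 · (6n)^19) − 1/(2 · (6n)^20) + O(1/(6n)^21)

Compare to the integral: ∫_{6n}^∞ x^(−20) dx = [−x^(−19)/19]_{6n}^∞ = 1/((20−1)·(6n)^19). The Euler-Maclaurin correction adds −f(6n)/2 = −1/(2·(6n)^20). Euler-Maclaurin then gives
  Σ_{k>6n} 1/k^20 = ∫_{6n}^∞ dx/x^20 − 1/(2·(6n)^20) + O(1/(6n)^21).
(Equivalently this is ζ(20) − Σ_{k≤6n} 1/k^20.)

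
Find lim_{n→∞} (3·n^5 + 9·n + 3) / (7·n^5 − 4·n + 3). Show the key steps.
lim = 3/7

For large n the leading n^5 terms dominate both numerator and denominator. Dividing top and bottom by n^5, every other term tends to 0, leaving 3/7.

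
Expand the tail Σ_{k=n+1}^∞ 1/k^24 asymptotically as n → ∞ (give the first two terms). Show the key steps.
Σ_{k>n} 1/k^24 = 1/(23 · n^23) − 1/(2 · n^24) + O(1/n^25)

Compare to the integral: ∫_{n}^∞ x^(−24) dx = [−x^(−23)/23]_{n}^∞ = 1/((24−1)·n^23). The Euler-Maclaurin correction adds −f(n)/2 = −1/(2·n^24). Euler-Maclaurin then gives
  Σ_{k>n} 1/k^24 = ∫_{n}^∞ dx/x^24 − 1/(2·n^24) + O(1/n^25).
(Equivalently this is ζ(24) − Σ_{k≤n} 1/k^24.)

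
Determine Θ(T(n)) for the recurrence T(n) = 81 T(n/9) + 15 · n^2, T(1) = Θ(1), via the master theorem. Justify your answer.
T(n) = Θ(n^2 log n)

log_9 81 = 2, and f(n) = 15 · n^2 = Θ(n^(log_9 81)). This is Case 2 of the master theorem: T(n) = Θ(f(n) · log n) = Θ(n^2 log n).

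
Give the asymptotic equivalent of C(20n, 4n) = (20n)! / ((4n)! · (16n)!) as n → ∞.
C(20n, 4n) ~ (3125/256)^(4n) · sqrt(5/(8π·4n))

Write N = 4n. Apply Stirling to each factorial:
  (5N)! ~ sqrt(2π·5N) · (5N/e)^(5N),
  N! ~ sqrt(2π N) · (N/e)^N,
  (4N)! ~ sqrt(2π·4N) · (4N/e)^(4N).
The exponential factors combine to (5N)^(5N) / (N^N · (4N)^(4N)) = 5^(5N)/4^(4N) = (5^5/4^4)^N = (3125/256)^N.
The square-root prefactors combine to sqrt(2π·5N) / (sqrt(2π N)·sqrt(2π·4N)) = sqrt(5 / (2π·4·N)) = sqrt(5/(8π·4n)).
Substituting N = 4n: C(20n, 4n) ~ (3125/256)^(4n) · sqrt(5/(8π·4n)).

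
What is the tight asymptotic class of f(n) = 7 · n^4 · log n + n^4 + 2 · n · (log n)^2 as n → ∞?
f(n) ∈ Θ(n^4 · log n)

Compare the terms by growth order. For large n, n^a · (log n)^b dominates n^a' · (log n)^b' iff a > a', or (a = a' and b > b'). Ranking the 3 terms shows the dominant one is 7 · n^4 · log n. Hence f(n) ∈ Θ(n^4 · log n).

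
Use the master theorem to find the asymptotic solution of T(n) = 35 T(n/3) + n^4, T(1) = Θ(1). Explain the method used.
T(n) = Θ(n^4)

log_3 35 ≈ 3.236. f(n) = n^4 dominates n^(log_3 35) since 4 > 3.236, and the regularity condition a·f(n/b) = 35·(n/3)^4 = (35/81)·n^4 ≤ c·f(n) holds with c = 35/81 ≈ 0.432 < 1. So this is Case 3: T(n) = Θ(f(n)) = Θ(n^4).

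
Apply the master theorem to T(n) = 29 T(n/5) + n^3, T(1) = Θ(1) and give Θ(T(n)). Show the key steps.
T(n) = Θ(n^3)

log_5 29 ≈ 2.092. f(n) = n^3 dominates n^(log_5 29) since 3 > 2.092, and the regularity condition a·f(n/b) = 29·(n/5)^3 = (29/125)·n^3 ≤ c·f(n) holds with c = 29/125 ≈ 0.232 < 1. So this is Case 3: T(n) = Θ(f(n)) = Θ(n^3).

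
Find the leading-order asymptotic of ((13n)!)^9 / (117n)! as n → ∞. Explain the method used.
((13n)!)^9/(117n)! ~ ((2π·13n)^(8/2) / 3) · 9^(−9·13n)  →  0

Write N = 13n. Stirling: N! ~ sqrt(2π N)(N/e)^N and (9N)! ~ sqrt(2π·9N)·(9N/e)^(9N).
  (N!)^9/(9N)! ~ (2π N)^(9/2) (N/e)^(9N) / [sqrt(2π·9N) (9N/e)^(9N)]
     = (2π N)^(9/2) / sqrt(2π·9N) · (N/(9N))^(9N)
     = (2π N)^((9−1)/2) / 3 · 9^(−9N).
Since 9^9 > 1, the factor 9^(−9N) decays exponentially, so the ratio → 0. Substituting N = 13n gives the stated form.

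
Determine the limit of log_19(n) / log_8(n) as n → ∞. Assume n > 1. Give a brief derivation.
lim = ln(8) / ln(19) = log_19(8)

Change of base: log_19(n) = ln n / ln 19 and log_8(n) = ln n / ln 8. The ratio is (ln n / ln 19) · (ln 8 / ln n) = ln 8 / ln 19, a constant independent of n. So the limit is ln 8 / ln 19 = log_19(8).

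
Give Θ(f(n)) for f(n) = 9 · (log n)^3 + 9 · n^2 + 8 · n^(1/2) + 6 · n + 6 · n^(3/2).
f(n) ∈ Θ(n^2)

Compare the terms by growth order. For large n, n^a · (log n)^b dominates n^a' · (log n)^b' iff a > a', or (a = a' and b > b'). Ranking the 5 terms shows the dominant one is 9 · n^2. Hence f(n) ∈ Θ(n^2).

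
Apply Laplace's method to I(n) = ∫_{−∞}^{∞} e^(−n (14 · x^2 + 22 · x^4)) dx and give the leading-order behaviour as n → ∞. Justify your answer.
I(n) ~ sqrt(π/(14n))

φ(x) = 14 · x^2 + 22 · x^4 has its unique global minimum at x* = 0 (since φ'(x) = 28x + 88x^3 = 0 only at x = 0 for real x with both coefficients positive, and φ → ∞ as |x| → ∞). At x* = 0, φ(0) = 0 and φ''(0) = 28. Laplace's method then gives
  I(n) ~ sqrt(2π / (n · φ''(0))) · e^(−n φ(0)) = sqrt(2π / (28n)) = sqrt(π/(14n)).
The 22 · x^4 term contributes only at subleading order (an O(1/n) relative correction).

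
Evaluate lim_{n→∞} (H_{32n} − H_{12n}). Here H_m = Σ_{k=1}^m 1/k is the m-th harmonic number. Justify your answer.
lim = ln(32/12) = ln(8/3)

Euler-Maclaurin gives H_m = ln m + γ + 1/(2m) + O(1/m^2). The γ and O(1/m) terms cancel in the difference:
  H_{32n} − H_{12n} = ln(32n) − ln(12n) + O(1/n) = ln(32/12) + O(1/n).
Hence the limit is ln(32/12) = ln(8/3).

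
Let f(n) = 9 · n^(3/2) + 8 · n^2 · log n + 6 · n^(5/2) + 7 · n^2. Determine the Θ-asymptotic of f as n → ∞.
f(n) ∈ Θ(n^(5/2))

Compare the terms by growth order. For large n, n^a · (log n)^b dominates n^a' · (log n)^b' iff a > a', or (a = a' and b > b'). Ranking the 4 terms shows the dominant one is 6 · n^(5/2). Hence f(n) ∈ Θ(n^(5/2)).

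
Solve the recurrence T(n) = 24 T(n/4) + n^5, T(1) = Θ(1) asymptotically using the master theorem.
T(n) = Θ(n^5)

log_4 24 ≈ 2.292. f(n) = n^5 dominates n^(log_4 24) since 5 > 2.292, and the regularity condition a·f(n/b) = 24·(n/4)^5 = (24/1024)·n^5 ≤ c·f(n) holds with c = 24/1024 ≈ 0.0234 < 1. So this is Case 3: T(n) = Θ(f(n)) = Θ(n^5).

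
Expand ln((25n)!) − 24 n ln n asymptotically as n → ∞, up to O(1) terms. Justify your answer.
ln((25n)!) − 24 n ln n = n ln n + 25(ln 25 − 1) n + (1/2) ln(2π·25n) + O(1/n)

Stirling: ln((25n)!) = 25n ln(25n) − 25n + (1/2) ln(2π·25n) + O(1/n).
Expand 25n ln(25n) = 25n (ln n + ln 25) = 25n ln n + 25n ln 25.
Subtract 24n ln n: leading term is (25 − 24) n ln n = n ln n. The next term is 25n ln 25 − 25n = 25(ln 25 − 1) n. Then the (1/2) ln(2π·25n) correction.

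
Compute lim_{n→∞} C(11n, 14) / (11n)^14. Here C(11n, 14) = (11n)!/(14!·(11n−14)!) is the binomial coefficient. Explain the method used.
lim = 1/14! = 1/87178291200

With N = 11n → ∞: C(N, 14) / N^14 = [N(N−1)…(N−13)] / (14! · N^14) = (1/14!) · 1 · (1 − 1/(11n)) · … · (1 − 13/(11n)). Each factor → 1 as N → ∞, so the limit is 1/14! = 1/87178291200.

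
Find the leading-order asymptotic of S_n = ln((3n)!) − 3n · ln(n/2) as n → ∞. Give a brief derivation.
S_n ~ 3n · (ln 6 − 1) + O(ln n)

Stirling: ln((3n)!) = 3n ln(3n) − 3n + O(ln n).
  S_n = 3n ln(3n) − 3n − 3n ln(n/2) + O(ln n)
      = 3n ln(3n) − 3n ln n + 3n ln 2 − 3n + O(ln n)
      = 3n ln 3 + 3n ln 2 − 3n + O(ln n)
      = 3n (ln 6 − 1) + O(ln n).
Numerically ln(6) − 1 ≈ 0.7918.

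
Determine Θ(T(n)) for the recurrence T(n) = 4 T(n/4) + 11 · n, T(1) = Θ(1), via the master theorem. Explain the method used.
T(n) = Θ(n log n)

log_4 4 = 1, and f(n) = 11 · n = Θ(n^(log_4 4)). This is Case 2 of the master theorem: T(n) = Θ(f(n) · log n) = Θ(n log n).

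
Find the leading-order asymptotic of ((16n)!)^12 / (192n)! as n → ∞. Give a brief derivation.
((16n)!)^12/(192n)! ~ ((2π·16n)^(11/2) / sqrt(12)) · 12^(−12·16n)  →  0

Write N = 16n. Stirling: N! ~ sqrt(2π N)(N/e)^N and (12N)! ~ sqrt(2π·12N)·(12N/e)^(12N).
  (N!)^12/(12N)! ~ (2π N)^(12/2) (N/e)^(12N) / [sqrt(2π·12N) (12N/e)^(12N)]
     = (2π N)^(12/2) / sqrt(2π·12N) · (N/(12N))^(12N)
     = (2π N)^((12−1)/2) / sqrt(12) · 12^(−12N).
Since 12^12 > 1, the factor 12^(−12N) decays exponentially, so the ratio → 0. Substituting N = 16n gives the stated form.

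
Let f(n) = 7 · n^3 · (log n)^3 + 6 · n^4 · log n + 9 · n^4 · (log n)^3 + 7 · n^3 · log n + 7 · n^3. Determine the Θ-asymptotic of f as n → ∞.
f(n) ∈ Θ(n^4 · (log n)^3)

Compare the terms by growth order. For large n, n^a · (log n)^b dominates n^a' · (log n)^b' iff a > a', or (a = a' and b > b'). Ranking the 5 terms shows the dominant one is 9 · n^4 · (log n)^3. Hence f(n) ∈ Θ(n^4 · (log n)^3).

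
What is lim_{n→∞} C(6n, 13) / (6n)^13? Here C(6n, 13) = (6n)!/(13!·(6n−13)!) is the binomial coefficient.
lim = 1/13! = 1/6227020800

With N = 6n → ∞: C(N, 13) / N^13 = [N(N−1)…(N−12)] / (13! · N^13) = (1/13!) · 1 · (1 − 1/(6n)) · … · (1 − 12/(6n)). Each factor → 1 as N → ∞, so the limit is 1/13! = 1/6227020800.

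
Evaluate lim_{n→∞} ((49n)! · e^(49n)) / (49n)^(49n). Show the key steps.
lim = ∞

Stirling: (49n)! ~ sqrt(2π·49n) · (49n/e)^(49n). Hence
  (49n)! · e^(49n) / (49n)^(49n) ~ sqrt(2π·49n) = sqrt(2π·49) · sqrt(n) → ∞.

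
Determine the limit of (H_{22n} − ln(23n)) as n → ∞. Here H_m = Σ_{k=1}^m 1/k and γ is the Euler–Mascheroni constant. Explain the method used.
lim = ln(22/23) + γ

By Euler-Maclaurin, H_m = ln m + γ + O(1/m). So
  H_{22n} − ln(23n) = ln(22n) + γ − ln(23n) + O(1/n)
                       = ln(22/23) + γ + O(1/n).
Hence the limit is ln(22/23) + γ.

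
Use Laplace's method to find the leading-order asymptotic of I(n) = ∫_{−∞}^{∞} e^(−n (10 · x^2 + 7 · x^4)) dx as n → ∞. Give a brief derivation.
I(n) ~ sqrt(π/(10n))

φ(x) = 10 · x^2 + 7 · x^4 has its unique global minimum at x* = 0 (since φ'(x) = 20x + 28x^3 = 0 only at x = 0 for real x with both coefficients positive, and φ → ∞ as |x| → ∞). At x* = 0, φ(0) = 0 and φ''(0) = 20. Laplace's method then gives
  I(n) ~ sqrt(2π / (n · φ''(0))) · e^(−n φ(0)) = sqrt(2π / (20n)) = sqrt(π/(10n)).
The 7 · x^4 term contributes only at subleading order (an O(1/n) relative correction).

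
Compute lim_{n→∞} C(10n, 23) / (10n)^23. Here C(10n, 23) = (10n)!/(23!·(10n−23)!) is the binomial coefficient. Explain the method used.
lim = 1/23! = 1/25852016738884976640000

With N = 10n → ∞: C(N, 23) / N^23 = [N(N−1)…(N−22)] / (23! · N^23) = (1/23!) · 1 · (1 − 1/(10n)) · … · (1 − 22/(10n)). Each factor → 1 as N → ∞, so the limit is 1/23! = 1/25852016738884976640000.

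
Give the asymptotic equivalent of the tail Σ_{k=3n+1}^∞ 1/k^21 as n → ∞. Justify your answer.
Σ_{k>3n} 1/k^21 ~ 1/(20 · (3n)^20)

Compare to the integral: ∫_{3n}^∞ x^(−21) dx = [−x^(−20)/20]_{3n}^∞ = 1/((21−1)·(3n)^20). Euler-Maclaurin then gives
  Σ_{k>3n} 1/k^21 = ∫_{3n}^∞ dx/x^21 − 1/(2·(3n)^21) + O(1/(3n)^22).
(Equivalently this is ζ(21) − Σ_{k≤3n} 1/k^21.)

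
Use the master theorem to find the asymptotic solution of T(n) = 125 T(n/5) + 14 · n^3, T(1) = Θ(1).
T(n) = Θ(n^3 log n)

log_5 125 = 3, and f(n) = 14 · n^3 = Θ(n^(log_5 125)). This is Case 2 of the master theorem: T(n) = Θ(f(n) · log n) = Θ(n^3 log n).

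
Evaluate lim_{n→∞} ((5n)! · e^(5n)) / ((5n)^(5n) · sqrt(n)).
lim = sqrt(2π·5)

Stirling: (5n)! ~ sqrt(2π·5n) · (5n/e)^(5n). Hence
  (5n)! · e^(5n) / (5n)^(5n) ~ sqrt(2π·5n).
Dividing by sqrt(n): sqrt(2π·5n) / sqrt(n) = sqrt(2π·5) · n^((1−1)/2), so the limit is sqrt(2π·5).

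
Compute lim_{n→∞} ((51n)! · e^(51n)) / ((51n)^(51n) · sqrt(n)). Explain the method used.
lim = sqrt(2π·51)

Stirling: (51n)! ~ sqrt(2π·51n) · (51n/e)^(51n). Hence
  (51n)! · e^(51n) / (51n)^(51n) ~ sqrt(2π·51n).
Dividing by sqrt(n): sqrt(2π·51n) / sqrt(n) = sqrt(2π·51) · n^((1−1)/2), so the limit is sqrt(2π·51).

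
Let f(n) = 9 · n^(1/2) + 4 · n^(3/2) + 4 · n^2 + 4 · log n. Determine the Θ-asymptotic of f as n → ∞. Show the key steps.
f(n) ∈ Θ(n^2)

Compare the terms by growth order. For large n, n^a · (log n)^b dominates n^a' · (log n)^b' iff a > a', or (a = a' and b > b'). Ranking the 4 terms shows the dominant one is 4 · n^2. Hence f(n) ∈ Θ(n^2).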